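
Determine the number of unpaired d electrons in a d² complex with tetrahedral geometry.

With tetrahedral geometry the complex is necessarily high-spin.
Configuration: e^2 t2^0, giving 2 unpaired electrons.

2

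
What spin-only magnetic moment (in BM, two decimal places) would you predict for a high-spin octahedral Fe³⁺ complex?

5.92 BM

Fe is in group 8, so Fe³⁺ is d⁵ (8 − 3 = 5).
Configuration: t₂g³ eg² → 5 unpaired electrons.
μ(spin-only) = √[5(5+2)] = √35 ≈ 5.92 BM.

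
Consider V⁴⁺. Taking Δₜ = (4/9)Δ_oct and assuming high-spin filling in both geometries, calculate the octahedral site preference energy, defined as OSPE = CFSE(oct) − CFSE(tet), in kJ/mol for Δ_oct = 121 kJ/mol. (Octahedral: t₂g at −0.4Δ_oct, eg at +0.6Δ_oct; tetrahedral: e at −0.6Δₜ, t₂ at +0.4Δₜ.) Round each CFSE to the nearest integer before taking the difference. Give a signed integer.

Group 5 minus oxidation state +4 gives a d¹ configuration for V⁴⁺.
Octahedral (high-spin): t₂g¹ eg⁰, CFSE = 1(−0.4) + 0(+0.6) = -0.4Δ_oct = -0.4 × 121 = -48 kJ/mol.
Tetrahedral: e¹ t₂⁰, CFSE = 1(−0.6) + 0(+0.4) = -0.6Δₜ = -0.6 × (4/9) × 121 = -32 kJ/mol.
OSPE = CFSE(oct) − CFSE(tet) = -48 − (-32) = -16 kJ/mol.

-16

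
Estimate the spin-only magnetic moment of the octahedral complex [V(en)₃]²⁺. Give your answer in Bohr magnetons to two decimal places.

en is neutral, so the +2 overall charge sits on V: oxidation state +2.
V sits in group 5; removing 2 electrons leaves V²⁺ with 5 − 2 = 3 d electrons.
For octahedral d³ the high- and low-spin configurations coincide.
Configuration: t₂g³ eg⁰ → 3 unpaired electrons.
μ(spin-only) = √[3(3+2)] = √15 ≈ 3.87 Bohr magnetons.

3.87 Bohr magnetons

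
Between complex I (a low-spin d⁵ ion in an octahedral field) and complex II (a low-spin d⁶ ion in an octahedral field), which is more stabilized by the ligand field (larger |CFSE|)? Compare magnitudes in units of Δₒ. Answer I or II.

I: t₂g⁵ eg⁰, CFSE = -2.0Δₒ.
II: t2g^6 e_g^0, CFSE = -2.4Δₒ.
So II has the larger |CFSE|.

II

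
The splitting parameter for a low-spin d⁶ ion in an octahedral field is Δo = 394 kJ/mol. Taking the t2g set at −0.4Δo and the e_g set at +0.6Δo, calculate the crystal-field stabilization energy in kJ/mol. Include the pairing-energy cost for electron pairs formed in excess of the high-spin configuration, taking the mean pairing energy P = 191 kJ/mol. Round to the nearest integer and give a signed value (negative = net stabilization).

The d⁶ electrons fill as t2g^6 e_g^0.
CFSE(orbital) = 6×(-0.4Δo) + 0×(0.6Δo) = -2.4Δo; with Δo = 394 kJ/mol that is -946 kJ/mol.
High-spin d⁶ would be t2g^4 e_g^2 with 1 pair; low-spin has 3, so 2 excess pairs cost +2P = +382 kJ/mol.
Overall CFSE = -946 + 382 = -564 kJ/mol.

-564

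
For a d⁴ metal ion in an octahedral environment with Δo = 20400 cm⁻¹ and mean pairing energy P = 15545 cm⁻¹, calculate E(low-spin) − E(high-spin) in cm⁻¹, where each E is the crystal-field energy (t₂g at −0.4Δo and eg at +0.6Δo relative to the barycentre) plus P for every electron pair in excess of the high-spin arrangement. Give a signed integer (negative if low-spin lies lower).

In the high-spin limit (t₂g³ eg¹) the orbital term is -0.6Δo = -12240 cm⁻¹, with no excess pairing.
Low-spin t₂g⁴ eg⁰ gives -1.6Δo = -32640 cm⁻¹, but forming 1 extra pair costs 1P = 15545 cm⁻¹, so E(LS) = -32640 + 15545 = -17095 cm⁻¹.
Thus E(LS) − E(HS) = -4855 cm⁻¹.

-4855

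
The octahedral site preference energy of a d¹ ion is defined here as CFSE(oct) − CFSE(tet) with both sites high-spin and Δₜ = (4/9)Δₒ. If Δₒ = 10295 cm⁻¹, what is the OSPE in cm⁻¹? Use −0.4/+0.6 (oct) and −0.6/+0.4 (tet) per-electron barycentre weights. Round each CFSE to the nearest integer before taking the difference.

-1373

Octahedral high-spin t₂g¹ eg⁰: CFSE = -0.4 × 10295 = -4118 cm⁻¹.
Tetrahedral e¹ t₂⁰ gives -0.6Δₜ = -0.6 × (4/9) × 10295 = -2745 cm⁻¹.
Subtracting, OSPE = -4118 − (-2745) = -1373 cm⁻¹.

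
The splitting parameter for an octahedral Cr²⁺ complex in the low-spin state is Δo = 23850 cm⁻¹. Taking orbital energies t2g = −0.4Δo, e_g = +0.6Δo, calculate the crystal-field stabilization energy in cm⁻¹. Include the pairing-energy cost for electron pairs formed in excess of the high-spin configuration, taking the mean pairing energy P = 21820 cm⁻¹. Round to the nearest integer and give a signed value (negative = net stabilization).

-16340

Cr²⁺: group 6, so d-count = 6 − 2 = 4.
The d⁴ electrons fill as t2g^4 e_g^0.
The orbital stabilization is -1.6Δo = -1.6 × 23850 = -38160 cm⁻¹.
Pairing penalty: 1 pair vs 0 in the high-spin reference → 1 extra × P = 21820 cm⁻¹.
Combining: -38160 + 21820 = -16340 cm⁻¹.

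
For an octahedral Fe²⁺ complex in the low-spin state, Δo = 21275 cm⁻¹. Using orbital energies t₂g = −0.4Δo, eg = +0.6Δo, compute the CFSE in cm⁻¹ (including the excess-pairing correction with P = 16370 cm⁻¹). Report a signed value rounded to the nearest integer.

Group 8 minus oxidation state +2 gives a d⁶ configuration for Fe²⁺.
The d⁶ electrons fill as t₂g⁶ eg⁰.
Orbital CFSE = 6(-0.4) + 0(0.6) = -2.4Δo = -2.4 × 21275 = -51060 cm⁻¹.
High-spin d⁶ would be t₂g⁴ eg² with 1 pair; low-spin has 3, so 2 excess pairs cost +2P = +32740 cm⁻¹.
Net CFSE = -51060 + 32740 = -18320 cm⁻¹.

-18320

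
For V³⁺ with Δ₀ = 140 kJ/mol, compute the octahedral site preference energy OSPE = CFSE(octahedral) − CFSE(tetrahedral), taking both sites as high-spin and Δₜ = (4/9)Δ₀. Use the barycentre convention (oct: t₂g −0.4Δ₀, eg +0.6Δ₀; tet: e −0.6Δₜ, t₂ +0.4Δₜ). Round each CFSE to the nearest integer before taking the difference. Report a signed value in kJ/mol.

V is in group 5, so V³⁺ is d² (5 − 3 = 2).
In an octahedral site d² (HS) is t₂g² eg⁰, giving CFSE(oct) = -0.8Δ₀ = -112 kJ/mol.
Tetrahedral: e² t₂⁰, CFSE = 2(−0.6) + 0(+0.4) = -1.2Δₜ = -1.2 × (4/9) × 140 = -75 kJ/mol.
OSPE = CFSE(oct) − CFSE(tet) = -112 − (-75) = -37 kJ/mol.

-37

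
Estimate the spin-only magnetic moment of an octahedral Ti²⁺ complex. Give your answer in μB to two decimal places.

Ti sits in group 4; removing 2 electrons leaves Ti²⁺ with 4 − 2 = 2 d electrons.
For octahedral d² the high- and low-spin configurations coincide.
Configuration: t₂g² eg⁰ → 2 unpaired electrons.
μ(spin-only) = √[2(2+2)] = √8 ≈ 2.83 μB.

2.83 μB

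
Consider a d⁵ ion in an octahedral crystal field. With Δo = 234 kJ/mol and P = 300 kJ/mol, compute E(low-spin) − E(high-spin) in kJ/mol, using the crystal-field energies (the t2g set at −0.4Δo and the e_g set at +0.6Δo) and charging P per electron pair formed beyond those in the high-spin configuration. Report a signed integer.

132

In the high-spin limit (t2g^3 e_g^2) the orbital term is 0.0Δo = 0 kJ/mol, with no excess pairing.
Low-spin t2g^5 e_g^0 gives -2.0Δo = -468 kJ/mol, but forming 2 extra pairs costs 2P = 600 kJ/mol, so E(LS) = -468 + 600 = 132 kJ/mol.
E(LS) − E(HS) = 132 − (0) = 132 kJ/mol.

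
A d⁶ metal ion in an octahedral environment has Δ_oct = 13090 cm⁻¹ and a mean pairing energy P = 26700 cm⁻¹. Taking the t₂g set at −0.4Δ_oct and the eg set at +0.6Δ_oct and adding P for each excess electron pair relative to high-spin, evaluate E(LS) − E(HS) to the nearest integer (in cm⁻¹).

27220

High-spin d⁶ fills as t₂g⁴ eg² with CFSE 4(−0.4) + 2(+0.6) = -0.4Δ_oct = -5236 cm⁻¹.
Low-spin: t₂g⁶ eg⁰, orbital CFSE = -2.4Δ_oct = -31416 cm⁻¹; plus 2 excess pairs × P = +53400 cm⁻¹; total 21984 cm⁻¹.
The difference is 21984 − (-5236) = 27220 cm⁻¹, so high-spin lies lower.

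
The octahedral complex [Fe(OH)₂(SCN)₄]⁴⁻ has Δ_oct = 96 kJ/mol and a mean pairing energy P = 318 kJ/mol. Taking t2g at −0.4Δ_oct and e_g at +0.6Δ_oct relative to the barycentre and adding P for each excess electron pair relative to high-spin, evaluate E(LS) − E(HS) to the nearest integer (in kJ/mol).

Ligand charges: 2×(-1) from OH⁻ and 4×(-1) from SCN⁻ sum to -6; with overall charge -4, Fe is +2.
Fe is in group 8, so Fe²⁺ is d⁶ (8 − 2 = 6).
In the high-spin limit (t2g^4 e_g^2) the orbital term is -0.4Δ_oct = -38 kJ/mol, with no excess pairing.
Low-spin t2g^6 e_g^0 gives -2.4Δ_oct = -230 kJ/mol, but forming 2 extra pairs costs 2P = 636 kJ/mol, so E(LS) = -230 + 636 = 406 kJ/mol.
The difference is 406 − (-38) = 444 kJ/mol, so high-spin lies lower.

444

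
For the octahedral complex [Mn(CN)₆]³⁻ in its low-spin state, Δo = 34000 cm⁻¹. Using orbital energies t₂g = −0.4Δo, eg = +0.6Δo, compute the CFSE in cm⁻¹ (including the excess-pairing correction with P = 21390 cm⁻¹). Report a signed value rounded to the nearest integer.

Each CN⁻ contributes -1; 6 × (-1) = -6. With overall charge -3, Mn is in the +3 oxidation state.
Group 7 minus oxidation state +3 gives a d⁴ configuration for Mn³⁺.
Electron filling gives t₂g⁴ eg⁰.
Orbital CFSE = 4(-0.4) + 0(0.6) = -1.6Δo = -1.6 × 34000 = -54400 cm⁻¹.
Relative to high-spin t₂g³ eg¹ (0 paired), the low-spin configuration has 1 additional pair, contributing +1 × 21390 = +21390 cm⁻¹.
Net CFSE = -54400 + 21390 = -33010 cm⁻¹.

-33010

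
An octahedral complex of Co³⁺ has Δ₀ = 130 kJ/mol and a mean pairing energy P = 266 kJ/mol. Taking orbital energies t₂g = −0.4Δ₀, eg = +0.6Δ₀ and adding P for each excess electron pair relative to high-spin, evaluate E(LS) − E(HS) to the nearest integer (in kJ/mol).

Co sits in group 9; removing 3 electrons leaves Co³⁺ with 9 − 3 = 6 d electrons.
High-spin d⁶ fills as t₂g⁴ eg² with CFSE 4(−0.4) + 2(+0.6) = -0.4Δ₀ = -52 kJ/mol.
Low-spin: t₂g⁶ eg⁰, orbital CFSE = -2.4Δ₀ = -312 kJ/mol; plus 2 excess pairs × P = +532 kJ/mol; total 220 kJ/mol.
E(LS) − E(HS) = 220 − (-52) = 272 kJ/mol.

272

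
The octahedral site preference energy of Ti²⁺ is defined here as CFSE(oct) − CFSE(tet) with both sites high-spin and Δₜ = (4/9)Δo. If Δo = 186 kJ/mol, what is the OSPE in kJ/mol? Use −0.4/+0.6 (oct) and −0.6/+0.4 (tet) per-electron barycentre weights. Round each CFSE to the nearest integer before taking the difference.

-50

Group 4 minus oxidation state +2 gives a d² configuration for Ti²⁺.
Octahedral high-spin t₂g² eg⁰: CFSE = -0.8 × 186 = -149 kJ/mol.
Tetrahedral: e² t₂⁰, CFSE = 2(−0.6) + 0(+0.4) = -1.2Δₜ = -1.2 × (4/9) × 186 = -99 kJ/mol.
OSPE = CFSE(oct) − CFSE(tet) = -149 − (-99) = -50 kJ/mol.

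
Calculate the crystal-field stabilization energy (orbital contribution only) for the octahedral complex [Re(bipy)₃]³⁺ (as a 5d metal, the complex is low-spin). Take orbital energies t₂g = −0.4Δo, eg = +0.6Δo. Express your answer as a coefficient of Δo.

-1.6 Δo

bipy is neutral, so the +3 overall charge sits on Re: oxidation state +3.
Group 7 minus oxidation state +3 gives a d⁴ configuration for Re³⁺.
Configuration: t₂g⁴ eg⁰.
CFSE = 4(-0.4Δo) + 0(0.6Δo) = -1.6Δo + 0.0Δo = -1.6Δo.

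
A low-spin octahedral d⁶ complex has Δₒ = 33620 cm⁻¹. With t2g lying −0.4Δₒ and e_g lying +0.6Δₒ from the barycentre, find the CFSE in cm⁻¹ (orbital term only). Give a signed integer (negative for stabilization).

Electron filling gives t2g^6 e_g^0.
CFSE(orbital) = 6×(-0.4Δₒ) + 0×(0.6Δₒ) = -2.4Δₒ; with Δₒ = 33620 cm⁻¹ that is -80688 cm⁻¹.

-80688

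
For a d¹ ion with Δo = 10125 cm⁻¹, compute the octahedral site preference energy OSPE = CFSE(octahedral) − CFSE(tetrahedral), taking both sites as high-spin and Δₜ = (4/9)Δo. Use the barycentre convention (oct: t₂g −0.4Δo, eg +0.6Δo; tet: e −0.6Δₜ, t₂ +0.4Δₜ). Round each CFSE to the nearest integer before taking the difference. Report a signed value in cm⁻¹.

-1350

Octahedral high-spin t2g^1 e_g^0: CFSE = -0.4 × 10125 = -4050 cm⁻¹.
Tetrahedral: e^1 t2^0, CFSE = 1(−0.6) + 0(+0.4) = -0.6Δₜ = -0.6 × (4/9) × 10125 = -2700 cm⁻¹.
OSPE = CFSE(oct) − CFSE(tet) = -4050 − (-2700) = -1350 cm⁻¹.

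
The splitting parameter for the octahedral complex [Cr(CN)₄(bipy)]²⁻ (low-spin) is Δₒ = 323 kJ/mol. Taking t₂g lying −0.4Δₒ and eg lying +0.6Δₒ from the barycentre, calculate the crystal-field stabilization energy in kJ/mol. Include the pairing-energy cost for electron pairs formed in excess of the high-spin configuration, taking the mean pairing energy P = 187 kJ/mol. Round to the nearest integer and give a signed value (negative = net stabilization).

Ligand charges: 4×(-1) from CN⁻ and 1×(+0) from bipy sum to -4; with overall charge -2, Cr is +2.
Cr²⁺: group 6, so d-count = 6 − 2 = 4.
Electron filling gives t₂g⁴ eg⁰.
CFSE(orbital) = 4×(-0.4Δₒ) + 0×(0.6Δₒ) = -1.6Δₒ; with Δₒ = 323 kJ/mol that is -517 kJ/mol.
Pairing penalty: 1 pair vs 0 in the high-spin reference → 1 extra × P = 187 kJ/mol.
Net CFSE = -517 + 187 = -330 kJ/mol.

-330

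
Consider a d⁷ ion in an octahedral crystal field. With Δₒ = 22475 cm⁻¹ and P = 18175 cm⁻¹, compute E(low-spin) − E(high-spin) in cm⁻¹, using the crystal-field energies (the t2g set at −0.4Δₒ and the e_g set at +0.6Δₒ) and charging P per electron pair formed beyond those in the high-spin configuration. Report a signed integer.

High-spin d⁷ fills as t2g^5 e_g^2 with CFSE 5(−0.4) + 2(+0.6) = -0.8Δₒ = -17980 cm⁻¹.
For low-spin the configuration is t2g^6 e_g^1: orbital energy -1.8 × 22475 = -40455 cm⁻¹, and 1 additional pair relative to high-spin adds 18175 cm⁻¹, giving -22280 cm⁻¹.
E(LS) − E(HS) = -22280 − (-17980) = -4300 cm⁻¹.

-4300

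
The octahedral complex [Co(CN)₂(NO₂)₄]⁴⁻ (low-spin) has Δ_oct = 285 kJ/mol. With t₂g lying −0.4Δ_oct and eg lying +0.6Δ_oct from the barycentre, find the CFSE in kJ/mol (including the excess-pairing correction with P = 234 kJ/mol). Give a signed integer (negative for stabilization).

Ligand charges: 2×(-1) from CN⁻ and 4×(-1) from NO₂⁻ sum to -6; with overall charge -4, Co is +2.
Co²⁺: group 9, so d-count = 9 − 2 = 7.
Electron filling gives t₂g⁶ eg¹.
Orbital CFSE = 6(-0.4) + 1(0.6) = -1.8Δ_oct = -1.8 × 285 = -513 kJ/mol.
Relative to high-spin t₂g⁵ eg² (2 paired), the low-spin configuration has 1 additional pair, contributing +1 × 234 = +234 kJ/mol.
Net CFSE = -513 + 234 = -279 kJ/mol.

-279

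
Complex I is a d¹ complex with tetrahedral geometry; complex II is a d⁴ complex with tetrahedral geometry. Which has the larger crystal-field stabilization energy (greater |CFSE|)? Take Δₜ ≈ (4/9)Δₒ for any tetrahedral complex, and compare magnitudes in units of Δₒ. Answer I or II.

I

I: Tetrahedral splitting is small, so the complex is high-spin; e¹ t₂⁰, CFSE = -0.6Δₜ ≈ -0.27Δₒ.
II: With tetrahedral geometry the complex is necessarily high-spin; e² t₂², CFSE = -0.4Δₜ ≈ -0.18Δₒ.
So I has the larger |CFSE|.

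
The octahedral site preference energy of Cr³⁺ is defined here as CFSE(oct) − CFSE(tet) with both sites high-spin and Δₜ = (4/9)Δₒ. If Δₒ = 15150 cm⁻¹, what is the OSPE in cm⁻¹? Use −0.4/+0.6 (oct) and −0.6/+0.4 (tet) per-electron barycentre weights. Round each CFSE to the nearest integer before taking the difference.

Cr³⁺: group 6, so d-count = 6 − 3 = 3.
In an octahedral site d³ (HS) is t2g^3 e_g^0, giving CFSE(oct) = -1.2Δₒ = -18180 cm⁻¹.
Tetrahedral e^2 t2^1 gives -0.8Δₜ = -0.8 × (4/9) × 15150 = -5387 cm⁻¹.
OSPE = -18180 − (-5387) = -12793 cm⁻¹.

-12793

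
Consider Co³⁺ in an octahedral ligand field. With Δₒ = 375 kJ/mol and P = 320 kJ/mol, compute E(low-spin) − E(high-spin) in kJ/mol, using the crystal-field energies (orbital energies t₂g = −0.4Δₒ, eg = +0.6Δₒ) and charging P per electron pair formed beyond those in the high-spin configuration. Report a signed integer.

-110

Co is in group 9, so Co³⁺ is d⁶ (9 − 3 = 6).
In the high-spin limit (t₂g⁴ eg²) the orbital term is -0.4Δₒ = -150 kJ/mol, with no excess pairing.
For low-spin the configuration is t₂g⁶ eg⁰: orbital energy -2.4 × 375 = -900 kJ/mol, and 2 additional pairs relative to high-spin add 640 kJ/mol, giving -260 kJ/mol.
Thus E(LS) − E(HS) = -110 kJ/mol.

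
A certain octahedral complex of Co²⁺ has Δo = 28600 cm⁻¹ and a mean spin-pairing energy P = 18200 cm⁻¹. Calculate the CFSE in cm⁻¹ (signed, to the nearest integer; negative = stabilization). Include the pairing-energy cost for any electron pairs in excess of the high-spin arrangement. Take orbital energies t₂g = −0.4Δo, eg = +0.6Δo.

Co²⁺: group 9, so d-count = 9 − 2 = 7.
With Δo > P the complex is low-spin.
Configuration: t₂g⁶ eg¹.
Orbital CFSE = -1.8Δo = -1.8 × 28600 = -51480 cm⁻¹.
Excess pairs vs high-spin: 3 − 2 = 1; pairing cost = +18200 cm⁻¹.
Net CFSE = -51480 + 18200 = -33280 cm⁻¹.

-33280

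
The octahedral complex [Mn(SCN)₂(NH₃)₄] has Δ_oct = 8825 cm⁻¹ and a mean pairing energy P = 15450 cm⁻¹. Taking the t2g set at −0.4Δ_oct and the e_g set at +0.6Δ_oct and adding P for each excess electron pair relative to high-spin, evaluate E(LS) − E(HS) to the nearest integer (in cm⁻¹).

13250

Ligand charges: 2×(-1) from SCN⁻ and 4×(+0) from NH₃ sum to -2; with overall charge +0, Mn is +2.
Group 7 minus oxidation state +2 gives a d⁵ configuration for Mn²⁺.
High-spin d⁵ fills as t2g^3 e_g^2 with CFSE 3(−0.4) + 2(+0.6) = 0.0Δ_oct = 0 cm⁻¹.
Low-spin t2g^5 e_g^0 gives -2.0Δ_oct = -17650 cm⁻¹, but forming 2 extra pairs costs 2P = 30900 cm⁻¹, so E(LS) = -17650 + 30900 = 13250 cm⁻¹.
The difference is 13250 − (0) = 13250 cm⁻¹, so high-spin lies lower.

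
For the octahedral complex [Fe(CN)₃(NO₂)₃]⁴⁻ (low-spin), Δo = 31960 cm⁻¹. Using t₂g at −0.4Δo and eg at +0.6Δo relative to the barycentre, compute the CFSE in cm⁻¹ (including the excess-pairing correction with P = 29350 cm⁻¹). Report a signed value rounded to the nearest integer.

-18004

Ligand charges: 3×(-1) from CN⁻ and 3×(-1) from NO₂⁻ sum to -6; with overall charge -4, Fe is +2.
Group 8 minus oxidation state +2 gives a d⁶ configuration for Fe²⁺.
Electron filling gives t₂g⁶ eg⁰.
The orbital stabilization is -2.4Δo = -2.4 × 31960 = -76704 cm⁻¹.
Relative to high-spin t₂g⁴ eg² (1 paired), the low-spin configuration has 2 additional pairs, contributing +2 × 29350 = +58700 cm⁻¹.
Net CFSE = -76704 + 58700 = -18004 cm⁻¹.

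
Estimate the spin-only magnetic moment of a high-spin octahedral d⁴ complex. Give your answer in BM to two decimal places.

Configuration: t₂g³ eg¹ → 4 unpaired electrons.
μ(spin-only) = √[4(4+2)] = √24 ≈ 4.90 BM.

4.90 BM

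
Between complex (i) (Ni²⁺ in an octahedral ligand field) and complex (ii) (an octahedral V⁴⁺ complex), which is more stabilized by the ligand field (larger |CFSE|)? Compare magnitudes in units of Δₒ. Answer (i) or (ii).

(i)

(i): Ni²⁺: group 10, so d-count = 10 − 2 = 8; t₂g⁶ eg², CFSE = -1.2Δₒ.
(ii): V sits in group 5; removing 4 electrons leaves V⁴⁺ with 5 − 4 = 1 d electrons; t2g^1 e_g^0, CFSE = -0.4Δₒ.
So (i) has the larger |CFSE|.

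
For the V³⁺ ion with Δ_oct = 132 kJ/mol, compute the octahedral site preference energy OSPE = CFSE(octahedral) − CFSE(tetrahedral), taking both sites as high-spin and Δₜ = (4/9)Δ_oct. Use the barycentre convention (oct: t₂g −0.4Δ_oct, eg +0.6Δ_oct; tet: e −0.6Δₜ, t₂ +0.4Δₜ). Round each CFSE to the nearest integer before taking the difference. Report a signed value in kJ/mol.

V³⁺: group 5, so d-count = 5 − 3 = 2.
Octahedral high-spin t₂g² eg⁰: CFSE = -0.8 × 132 = -106 kJ/mol.
Tetrahedral: e² t₂⁰, CFSE = 2(−0.6) + 0(+0.4) = -1.2Δₜ = -1.2 × (4/9) × 132 = -70 kJ/mol.
OSPE = CFSE(oct) − CFSE(tet) = -106 − (-70) = -36 kJ/mol.

-36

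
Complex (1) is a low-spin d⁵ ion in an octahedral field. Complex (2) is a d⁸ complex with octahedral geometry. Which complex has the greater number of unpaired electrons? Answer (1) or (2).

(2)

(1): t2g^5 e_g^0 → 1 unpaired.
(2): t₂g⁶ eg² → 2 unpaired.
So (2) has more unpaired electrons.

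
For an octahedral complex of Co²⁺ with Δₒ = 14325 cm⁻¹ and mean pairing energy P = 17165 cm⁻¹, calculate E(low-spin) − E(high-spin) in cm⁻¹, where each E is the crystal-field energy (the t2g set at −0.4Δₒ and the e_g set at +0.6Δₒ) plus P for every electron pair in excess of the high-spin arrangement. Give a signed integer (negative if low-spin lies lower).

Co²⁺: group 9, so d-count = 9 − 2 = 7.
In the high-spin limit (t2g^5 e_g^2) the orbital term is -0.8Δₒ = -11460 cm⁻¹, with no excess pairing.
For low-spin the configuration is t2g^6 e_g^1: orbital energy -1.8 × 14325 = -25785 cm⁻¹, and 1 additional pair relative to high-spin adds 17165 cm⁻¹, giving -8620 cm⁻¹.
Thus E(LS) − E(HS) = 2840 cm⁻¹.

2840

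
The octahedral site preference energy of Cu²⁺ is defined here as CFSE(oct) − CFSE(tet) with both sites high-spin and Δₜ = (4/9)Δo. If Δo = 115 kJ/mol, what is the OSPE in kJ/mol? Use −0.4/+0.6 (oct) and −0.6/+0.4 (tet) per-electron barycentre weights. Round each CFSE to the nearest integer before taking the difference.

-49

Cu²⁺: group 11, so d-count = 11 − 2 = 9.
In an octahedral site d⁹ (HS) is t2g^6 e_g^3, giving CFSE(oct) = -0.6Δo = -69 kJ/mol.
Tetrahedral e^4 t2^5 gives -0.4Δₜ = -0.4 × (4/9) × 115 = -20 kJ/mol.
OSPE = -69 − (-20) = -49 kJ/mol.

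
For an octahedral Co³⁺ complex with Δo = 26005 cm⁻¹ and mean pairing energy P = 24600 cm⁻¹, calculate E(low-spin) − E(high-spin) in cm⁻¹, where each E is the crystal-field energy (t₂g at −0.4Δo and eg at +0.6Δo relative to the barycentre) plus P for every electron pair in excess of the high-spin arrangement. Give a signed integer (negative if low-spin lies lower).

-2810

Group 9 minus oxidation state +3 gives a d⁶ configuration for Co³⁺.
In the high-spin limit (t₂g⁴ eg²) the orbital term is -0.4Δo = -10402 cm⁻¹, with no excess pairing.
Low-spin t₂g⁶ eg⁰ gives -2.4Δo = -62412 cm⁻¹, but forming 2 extra pairs costs 2P = 49200 cm⁻¹, so E(LS) = -62412 + 49200 = -13212 cm⁻¹.
Thus E(LS) − E(HS) = -2810 cm⁻¹.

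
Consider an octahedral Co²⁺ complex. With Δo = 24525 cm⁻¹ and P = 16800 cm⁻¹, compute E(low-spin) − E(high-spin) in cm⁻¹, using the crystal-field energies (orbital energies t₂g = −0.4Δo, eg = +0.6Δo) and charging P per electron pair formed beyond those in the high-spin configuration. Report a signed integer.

Co²⁺: group 9, so d-count = 9 − 2 = 7.
In the high-spin limit (t₂g⁵ eg²) the orbital term is -0.8Δo = -19620 cm⁻¹, with no excess pairing.
Low-spin t₂g⁶ eg¹ gives -1.8Δo = -44145 cm⁻¹, but forming 1 extra pair costs 1P = 16800 cm⁻¹, so E(LS) = -44145 + 16800 = -27345 cm⁻¹.
The difference is -27345 − (-19620) = -7725 cm⁻¹, so low-spin lies lower.

-7725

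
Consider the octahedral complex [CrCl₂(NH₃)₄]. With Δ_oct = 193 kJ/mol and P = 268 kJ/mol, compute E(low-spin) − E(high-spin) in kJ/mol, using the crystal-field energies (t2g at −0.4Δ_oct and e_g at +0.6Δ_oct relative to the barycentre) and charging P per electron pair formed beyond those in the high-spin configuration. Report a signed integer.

Ligand charges: 2×(-1) from Cl⁻ and 4×(+0) from NH₃ sum to -2; with overall charge +0, Cr is +2.
Cr is in group 6, so Cr²⁺ is d⁴ (6 − 2 = 4).
High-spin d⁴ fills as t2g^3 e_g^1 with CFSE 3(−0.4) + 1(+0.6) = -0.6Δ_oct = -116 kJ/mol.
For low-spin the configuration is t2g^4 e_g^0: orbital energy -1.6 × 193 = -309 kJ/mol, and 1 additional pair relative to high-spin adds 268 kJ/mol, giving -41 kJ/mol.
The difference is -41 − (-116) = 75 kJ/mol, so high-spin lies lower.

75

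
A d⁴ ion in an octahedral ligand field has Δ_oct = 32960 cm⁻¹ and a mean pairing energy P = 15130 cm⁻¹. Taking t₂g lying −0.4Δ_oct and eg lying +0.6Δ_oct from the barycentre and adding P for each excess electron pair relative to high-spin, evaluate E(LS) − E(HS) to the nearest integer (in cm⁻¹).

-17830

High-spin d⁴ fills as t₂g³ eg¹ with CFSE 3(−0.4) + 1(+0.6) = -0.6Δ_oct = -19776 cm⁻¹.
Low-spin t₂g⁴ eg⁰ gives -1.6Δ_oct = -52736 cm⁻¹, but forming 1 extra pair costs 1P = 15130 cm⁻¹, so E(LS) = -52736 + 15130 = -37606 cm⁻¹.
E(LS) − E(HS) = -37606 − (-19776) = -17830 cm⁻¹.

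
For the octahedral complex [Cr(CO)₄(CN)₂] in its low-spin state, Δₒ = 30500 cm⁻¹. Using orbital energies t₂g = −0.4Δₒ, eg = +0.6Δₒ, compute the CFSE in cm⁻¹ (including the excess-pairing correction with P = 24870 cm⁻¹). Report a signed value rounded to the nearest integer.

-23930

Ligand charges: 4×(+0) from CO and 2×(-1) from CN⁻ sum to -2; with overall charge +0, Cr is +2.
Cr²⁺: group 6, so d-count = 6 − 2 = 4.
Electron filling gives t₂g⁴ eg⁰.
CFSE(orbital) = 4×(-0.4Δₒ) + 0×(0.6Δₒ) = -1.6Δₒ; with Δₒ = 30500 cm⁻¹ that is -48800 cm⁻¹.
High-spin d⁴ would be t₂g³ eg¹ with 0 pairs; low-spin has 1, so 1 excess pair costs +1P = +24870 cm⁻¹.
Combining: -48800 + 24870 = -23930 cm⁻¹.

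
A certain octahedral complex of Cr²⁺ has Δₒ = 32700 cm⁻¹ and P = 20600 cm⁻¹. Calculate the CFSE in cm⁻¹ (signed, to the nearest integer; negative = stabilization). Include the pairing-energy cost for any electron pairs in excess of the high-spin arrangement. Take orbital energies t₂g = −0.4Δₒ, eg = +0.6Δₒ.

Group 6 minus oxidation state +2 gives a d⁴ configuration for Cr²⁺.
Since Δₒ = 32700 cm⁻¹ > P = 20600 cm⁻¹, the complex adopts the low-spin configuration.
Filling d⁴ accordingly: t₂g⁴ eg⁰.
Orbital CFSE = -1.6Δₒ = -1.6 × 32700 = -52320 cm⁻¹.
Excess pairs vs high-spin: 1 − 0 = 1; pairing cost = +20600 cm⁻¹.
Net CFSE = -52320 + 20600 = -31720 cm⁻¹.

-31720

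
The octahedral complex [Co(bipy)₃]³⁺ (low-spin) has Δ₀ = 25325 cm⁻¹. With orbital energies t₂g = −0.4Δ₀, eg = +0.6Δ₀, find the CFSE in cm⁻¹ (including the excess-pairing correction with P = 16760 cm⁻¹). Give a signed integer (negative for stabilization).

bipy is neutral, so the +3 overall charge sits on Co: oxidation state +3.
Co sits in group 9; removing 3 electrons leaves Co³⁺ with 9 − 3 = 6 d electrons.
Electron filling gives t₂g⁶ eg⁰.
The orbital stabilization is -2.4Δ₀ = -2.4 × 25325 = -60780 cm⁻¹.
Pairing penalty: 3 pairs vs 1 in the high-spin reference → 2 extra × P = 33520 cm⁻¹.
Combining: -60780 + 33520 = -27260 cm⁻¹.

-27260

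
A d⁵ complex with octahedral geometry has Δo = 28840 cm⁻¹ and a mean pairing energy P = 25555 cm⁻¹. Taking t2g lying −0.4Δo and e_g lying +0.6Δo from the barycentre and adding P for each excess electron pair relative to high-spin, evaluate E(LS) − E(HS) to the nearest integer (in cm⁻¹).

-6570

In the high-spin limit (t2g^3 e_g^2) the orbital term is 0.0Δo = 0 cm⁻¹, with no excess pairing.
For low-spin the configuration is t2g^5 e_g^0: orbital energy -2.0 × 28840 = -57680 cm⁻¹, and 2 additional pairs relative to high-spin add 51110 cm⁻¹, giving -6570 cm⁻¹.
The difference is -6570 − (0) = -6570 cm⁻¹, so low-spin lies lower.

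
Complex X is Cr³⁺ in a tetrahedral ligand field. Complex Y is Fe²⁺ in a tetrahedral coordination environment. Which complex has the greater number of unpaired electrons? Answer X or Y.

X: Cr is in group 6, so Cr³⁺ is d³ (6 − 3 = 3); Tetrahedral splitting is small, so the complex is high-spin; e² t₂¹ → 3 unpaired.
Y: Fe²⁺: group 8, so d-count = 8 − 2 = 6; Tetrahedral fields are weak (Δₜ ≈ 4/9 Δₒ), so electrons fill high-spin; e^3 t2^3 → 4 unpaired.
So Y has more unpaired electrons.

Y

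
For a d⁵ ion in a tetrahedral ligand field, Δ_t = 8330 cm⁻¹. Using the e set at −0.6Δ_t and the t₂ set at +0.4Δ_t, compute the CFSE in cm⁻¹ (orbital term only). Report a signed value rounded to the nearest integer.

Tetrahedral fields are weak (Δₜ ≈ 4/9 Δₒ), so electrons fill high-spin.
Electron filling gives e² t₂³.
CFSE(orbital) = 2×(-0.6Δ_t) + 3×(0.4Δ_t) = 0.0Δ_t; with Δ_t = 8330 cm⁻¹ that is 0 cm⁻¹.

0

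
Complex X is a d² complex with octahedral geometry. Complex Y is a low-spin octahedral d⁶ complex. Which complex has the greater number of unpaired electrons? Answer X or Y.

X

X: For octahedral d² the high- and low-spin configurations coincide; t2g^2 e_g^0 → 2 unpaired.
Y: t2g^6 e_g^0 → 0 unpaired.
So X has more unpaired electrons.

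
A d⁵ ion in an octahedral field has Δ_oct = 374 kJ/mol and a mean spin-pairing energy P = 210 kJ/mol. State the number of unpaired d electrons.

1

Δ_oct > P, so pairing is preferred: the ground state is low-spin.
That gives t₂g⁵ eg⁰.
Unpaired electrons: 1.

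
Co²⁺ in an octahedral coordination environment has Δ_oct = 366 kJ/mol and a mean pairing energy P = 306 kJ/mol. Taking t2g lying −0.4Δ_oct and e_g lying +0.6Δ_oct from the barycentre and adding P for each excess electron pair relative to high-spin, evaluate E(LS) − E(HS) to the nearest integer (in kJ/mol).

Group 9 minus oxidation state +2 gives a d⁷ configuration for Co²⁺.
In the high-spin limit (t2g^5 e_g^2) the orbital term is -0.8Δ_oct = -293 kJ/mol, with no excess pairing.
Low-spin: t2g^6 e_g^1, orbital CFSE = -1.8Δ_oct = -659 kJ/mol; plus 1 excess pair × P = +306 kJ/mol; total -353 kJ/mol.
The difference is -353 − (-293) = -60 kJ/mol, so low-spin lies lower.

-60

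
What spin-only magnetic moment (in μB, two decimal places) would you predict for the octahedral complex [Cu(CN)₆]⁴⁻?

Each CN⁻ contributes -1; 6 × (-1) = -6. With overall charge -4, Cu is in the +2 oxidation state.
Cu sits in group 11; removing 2 electrons leaves Cu²⁺ with 11 − 2 = 9 d electrons.
Configuration: t2g^6 e_g^3 → 1 unpaired electron.
μ(spin-only) = √[1(1+2)] = √3 ≈ 1.73 μB.

1.73 μB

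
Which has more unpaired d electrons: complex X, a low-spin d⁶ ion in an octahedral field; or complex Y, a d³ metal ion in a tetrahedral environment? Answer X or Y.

X: t₂g⁶ eg⁰ → 0 unpaired.
Y: Tetrahedral fields are weak (Δₜ ≈ 4/9 Δₒ), so electrons fill high-spin; e² t₂¹ → 3 unpaired.
So Y has more unpaired electrons.

Y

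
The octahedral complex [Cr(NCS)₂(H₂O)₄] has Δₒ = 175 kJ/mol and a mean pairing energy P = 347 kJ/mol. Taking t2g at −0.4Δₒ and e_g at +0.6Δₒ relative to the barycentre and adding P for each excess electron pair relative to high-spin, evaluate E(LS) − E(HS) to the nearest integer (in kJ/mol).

172

Ligand charges: 2×(-1) from NCS⁻ and 4×(+0) from H₂O sum to -2; with overall charge +0, Cr is +2.
Cr is in group 6, so Cr²⁺ is d⁴ (6 − 2 = 4).
In the high-spin limit (t2g^3 e_g^1) the orbital term is -0.6Δₒ = -105 kJ/mol, with no excess pairing.
Low-spin t2g^4 e_g^0 gives -1.6Δₒ = -280 kJ/mol, but forming 1 extra pair costs 1P = 347 kJ/mol, so E(LS) = -280 + 347 = 67 kJ/mol.
The difference is 67 − (-105) = 172 kJ/mol, so high-spin lies lower.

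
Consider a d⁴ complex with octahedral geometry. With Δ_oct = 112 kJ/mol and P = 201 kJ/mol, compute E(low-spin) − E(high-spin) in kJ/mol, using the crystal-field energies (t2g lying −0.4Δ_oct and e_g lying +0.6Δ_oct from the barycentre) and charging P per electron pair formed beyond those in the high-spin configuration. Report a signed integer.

89

High-spin d⁴ fills as t2g^3 e_g^1 with CFSE 3(−0.4) + 1(+0.6) = -0.6Δ_oct = -67 kJ/mol.
Low-spin t2g^4 e_g^0 gives -1.6Δ_oct = -179 kJ/mol, but forming 1 extra pair costs 1P = 201 kJ/mol, so E(LS) = -179 + 201 = 22 kJ/mol.
Thus E(LS) − E(HS) = 89 kJ/mol.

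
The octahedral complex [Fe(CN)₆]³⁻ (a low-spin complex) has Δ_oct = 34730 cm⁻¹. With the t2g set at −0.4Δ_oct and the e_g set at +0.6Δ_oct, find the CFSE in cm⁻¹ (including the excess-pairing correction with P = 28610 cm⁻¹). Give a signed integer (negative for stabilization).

Each CN⁻ contributes -1; 6 × (-1) = -6. With overall charge -3, Fe is in the +3 oxidation state.
Fe³⁺: group 8, so d-count = 8 − 3 = 5.
Configuration: t2g^5 e_g^0.
CFSE(orbital) = 5×(-0.4Δ_oct) + 0×(0.6Δ_oct) = -2.0Δ_oct; with Δ_oct = 34730 cm⁻¹ that is -69460 cm⁻¹.
High-spin d⁵ would be t2g^3 e_g^2 with 0 pairs; low-spin has 2, so 2 excess pairs cost +2P = +57220 cm⁻¹.
Overall CFSE = -69460 + 57220 = -12240 cm⁻¹.

-12240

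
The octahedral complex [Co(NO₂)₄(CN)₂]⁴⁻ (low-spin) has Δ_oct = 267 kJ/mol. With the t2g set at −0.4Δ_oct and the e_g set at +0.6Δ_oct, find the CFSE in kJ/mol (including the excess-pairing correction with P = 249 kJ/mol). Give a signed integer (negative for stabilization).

-232

Ligand charges: 4×(-1) from NO₂⁻ and 2×(-1) from CN⁻ sum to -6; with overall charge -4, Co is +2.
Co²⁺: group 9, so d-count = 9 − 2 = 7.
The d⁷ electrons fill as t2g^6 e_g^1.
The orbital stabilization is -1.8Δ_oct = -1.8 × 267 = -481 kJ/mol.
High-spin d⁷ would be t2g^5 e_g^2 with 2 pairs; low-spin has 3, so 1 excess pair costs +1P = +249 kJ/mol.
Combining: -481 + 249 = -232 kJ/mol.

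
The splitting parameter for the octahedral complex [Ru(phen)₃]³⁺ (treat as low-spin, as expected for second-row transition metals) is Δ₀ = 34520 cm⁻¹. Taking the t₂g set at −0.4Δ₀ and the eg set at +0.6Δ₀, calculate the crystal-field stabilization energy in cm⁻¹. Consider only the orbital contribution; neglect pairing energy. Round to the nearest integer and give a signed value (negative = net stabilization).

-69040

phen is neutral, so the +3 overall charge sits on Ru: oxidation state +3.
Group 8 minus oxidation state +3 gives a d⁵ configuration for Ru³⁺.
Configuration: t₂g⁵ eg⁰.
Orbital CFSE = 5(-0.4) + 0(0.6) = -2.0Δ₀ = -2.0 × 34520 = -69040 cm⁻¹.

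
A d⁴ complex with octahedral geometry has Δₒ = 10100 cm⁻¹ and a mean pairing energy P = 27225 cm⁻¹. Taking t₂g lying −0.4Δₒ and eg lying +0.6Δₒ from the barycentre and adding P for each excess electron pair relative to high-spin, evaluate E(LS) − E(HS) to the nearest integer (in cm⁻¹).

High-spin: t₂g³ eg¹, CFSE = -0.6Δₒ = -6060 cm⁻¹.
Low-spin: t₂g⁴ eg⁰, orbital CFSE = -1.6Δₒ = -16160 cm⁻¹; plus 1 excess pair × P = +27225 cm⁻¹; total 11065 cm⁻¹.
Thus E(LS) − E(HS) = 17125 cm⁻¹.

17125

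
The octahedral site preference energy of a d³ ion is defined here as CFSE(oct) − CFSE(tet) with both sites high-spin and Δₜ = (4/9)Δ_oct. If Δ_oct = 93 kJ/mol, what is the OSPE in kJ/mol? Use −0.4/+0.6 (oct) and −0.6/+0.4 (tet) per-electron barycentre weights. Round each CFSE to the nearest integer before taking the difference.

-79

Octahedral (high-spin): t2g^3 e_g^0, CFSE = 3(−0.4) + 0(+0.6) = -1.2Δ_oct = -1.2 × 93 = -112 kJ/mol.
Tetrahedral e^2 t2^1 gives -0.8Δₜ = -0.8 × (4/9) × 93 = -33 kJ/mol.
OSPE = -112 − (-33) = -79 kJ/mol.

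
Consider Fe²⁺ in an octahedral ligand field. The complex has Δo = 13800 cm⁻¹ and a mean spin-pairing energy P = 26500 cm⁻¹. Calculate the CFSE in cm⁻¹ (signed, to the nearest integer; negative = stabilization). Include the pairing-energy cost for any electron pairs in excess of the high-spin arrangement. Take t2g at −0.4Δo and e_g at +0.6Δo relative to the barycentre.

-5520

Fe²⁺: group 8, so d-count = 8 − 2 = 6.
Δo < P, so pairing is avoided: the ground state is high-spin.
That gives t2g^4 e_g^2.
Orbital CFSE = -0.4Δo = -0.4 × 13800 = -5520 cm⁻¹.
High-spin has no excess pairs, so no pairing correction applies.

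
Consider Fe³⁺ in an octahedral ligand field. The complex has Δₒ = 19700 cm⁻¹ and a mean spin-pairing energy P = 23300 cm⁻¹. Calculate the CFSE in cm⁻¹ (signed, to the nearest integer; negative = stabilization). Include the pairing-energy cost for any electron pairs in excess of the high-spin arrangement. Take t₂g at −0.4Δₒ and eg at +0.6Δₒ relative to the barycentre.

0

Group 8 minus oxidation state +3 gives a d⁵ configuration for Fe³⁺.
With Δₒ < P the complex is high-spin.
Filling d⁵ accordingly: t₂g³ eg².
Orbital CFSE = 0.0Δₒ = 0.0 × 19700 = 0 cm⁻¹.
High-spin has no excess pairs, so no pairing correction applies.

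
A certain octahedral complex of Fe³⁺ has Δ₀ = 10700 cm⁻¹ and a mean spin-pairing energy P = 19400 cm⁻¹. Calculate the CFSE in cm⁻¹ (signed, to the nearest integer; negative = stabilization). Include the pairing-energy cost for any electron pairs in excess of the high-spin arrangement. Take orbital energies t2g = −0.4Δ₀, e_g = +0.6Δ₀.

Group 8 minus oxidation state +3 gives a d⁵ configuration for Fe³⁺.
Since Δ₀ = 10700 cm⁻¹ < P = 19400 cm⁻¹, the complex adopts the high-spin configuration.
Configuration: t2g^3 e_g^2.
Orbital CFSE = 0.0Δ₀ = 0.0 × 10700 = 0 cm⁻¹.
High-spin has no excess pairs, so no pairing correction applies.

0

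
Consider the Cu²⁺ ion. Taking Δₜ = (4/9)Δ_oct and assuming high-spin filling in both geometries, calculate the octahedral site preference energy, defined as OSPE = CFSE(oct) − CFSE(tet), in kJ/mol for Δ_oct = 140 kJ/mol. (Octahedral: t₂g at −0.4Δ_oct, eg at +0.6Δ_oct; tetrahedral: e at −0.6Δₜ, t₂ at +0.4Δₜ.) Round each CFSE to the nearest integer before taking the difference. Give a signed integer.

Cu sits in group 11; removing 2 electrons leaves Cu²⁺ with 11 − 2 = 9 d electrons.
Octahedral high-spin t₂g⁶ eg³: CFSE = -0.6 × 140 = -84 kJ/mol.
In a tetrahedral site the filling is e⁴ t₂⁵: CFSE(tet) = -0.4Δₜ = -0.4 × (4/9)(140) = -25 kJ/mol.
OSPE = CFSE(oct) − CFSE(tet) = -84 − (-25) = -59 kJ/mol.

-59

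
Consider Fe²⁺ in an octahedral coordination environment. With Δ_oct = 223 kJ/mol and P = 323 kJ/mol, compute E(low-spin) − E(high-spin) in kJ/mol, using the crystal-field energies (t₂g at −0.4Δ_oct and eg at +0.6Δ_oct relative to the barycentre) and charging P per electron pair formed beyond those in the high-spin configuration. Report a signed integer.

200

Group 8 minus oxidation state +2 gives a d⁶ configuration for Fe²⁺.
High-spin d⁶ fills as t₂g⁴ eg² with CFSE 4(−0.4) + 2(+0.6) = -0.4Δ_oct = -89 kJ/mol.
Low-spin t₂g⁶ eg⁰ gives -2.4Δ_oct = -535 kJ/mol, but forming 2 extra pairs costs 2P = 646 kJ/mol, so E(LS) = -535 + 646 = 111 kJ/mol.
The difference is 111 − (-89) = 200 kJ/mol, so high-spin lies lower.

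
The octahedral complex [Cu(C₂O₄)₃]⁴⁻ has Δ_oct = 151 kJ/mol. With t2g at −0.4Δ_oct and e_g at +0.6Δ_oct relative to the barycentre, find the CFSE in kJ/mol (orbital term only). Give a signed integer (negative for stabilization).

Each C₂O₄²⁻ contributes -2; 3 × (-2) = -6. With overall charge -4, Cu is in the +2 oxidation state.
Group 11 minus oxidation state +2 gives a d⁹ configuration for Cu²⁺.
The d⁹ electrons fill as t2g^6 e_g^3.
Orbital CFSE = 6(-0.4) + 3(0.6) = -0.6Δ_oct = -0.6 × 151 = -91 kJ/mol.

-91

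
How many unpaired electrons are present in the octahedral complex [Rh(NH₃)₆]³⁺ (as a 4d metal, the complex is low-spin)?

0

NH₃ is neutral, so the +3 overall charge sits on Rh: oxidation state +3.
Rh sits in group 9; removing 3 electrons leaves Rh³⁺ with 9 − 3 = 6 d electrons.
Configuration: t₂g⁶ eg⁰, giving 0 unpaired electrons.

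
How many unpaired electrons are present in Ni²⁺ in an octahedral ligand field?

Ni²⁺: group 10, so d-count = 10 − 2 = 8.
Configuration: t2g^6 e_g^2, giving 2 unpaired electrons.

2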